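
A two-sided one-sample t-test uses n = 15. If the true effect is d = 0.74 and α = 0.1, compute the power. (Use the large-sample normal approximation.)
Power ≈ 0.89

Power calculation (one-sample t-test, normal approximation):
z_β = d · √n - z_{α/2}
z_β = 0.74 · √15 - 1.645
z_β = 0.74 · 3.873 - 1.645
z_β = 1.221

Power = Φ(z_β) = Φ(1.221) ≈ 0.889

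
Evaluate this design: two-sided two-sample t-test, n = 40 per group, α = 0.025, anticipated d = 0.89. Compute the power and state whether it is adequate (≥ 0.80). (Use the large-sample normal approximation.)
Power ≈ 0.96; the study is adequately powered (power ≥ 0.80)

Power calculation (two-sample t-test, normal approximation):
z_β = d · √(n/2) - z_{α/2}
z_β = 0.89 · √(40/2) - 2.241
z_β = 0.89 · 4.472 - 2.241
z_β = 1.739

Power = Φ(z_β) = Φ(1.739) ≈ 0.959

Effect size d = 0.89 is large by Cohen's convention (0.2/0.5/0.8).

Threshold: power ≥ 0.80 is conventionally adequate.
Power ≈ 0.96 → the study is adequately powered (power ≥ 0.80).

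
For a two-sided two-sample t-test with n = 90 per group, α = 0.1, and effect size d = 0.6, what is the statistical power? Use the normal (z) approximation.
Power ≈ 0.99

Power calculation (two-sample t-test, normal approximation):
z_β = d · √(n/2) - z_{α/2}
z_β = 0.6 · √(90/2) - 1.645
z_β = 0.6 · 6.708 - 1.645
z_β = 2.380

Power = Φ(z_β) = Φ(2.380) ≈ 0.991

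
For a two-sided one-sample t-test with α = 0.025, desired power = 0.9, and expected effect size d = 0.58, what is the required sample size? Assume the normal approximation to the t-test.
n = 37

Sample size formula (one-sample t-test, normal approximation):
n = ((z_{α/2} + z_β) / d)²

z_{α/2} = 2.241 (for α = 0.025, two-sided)
z_β = 1.282 (for power = 0.9)
d = 0.58

n = ((2.241 + 1.282) / 0.58)²
n = (6.074)²
n ≈ 36.89
Round up to the next whole number: n = 37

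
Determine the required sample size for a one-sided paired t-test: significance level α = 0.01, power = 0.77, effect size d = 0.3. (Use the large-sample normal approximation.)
n = 105 pairs

Sample size formula (paired t-test, normal approximation):
n = ((z_α + z_β) / d)²

z_α = 2.326 (for α = 0.01, one-sided)
z_β = 0.739 (for power = 0.77)
d = 0.3

n = ((2.326 + 0.739) / 0.3)²
n = (10.217)²
n ≈ 104.39
Round up to the next whole number: n = 105 pairs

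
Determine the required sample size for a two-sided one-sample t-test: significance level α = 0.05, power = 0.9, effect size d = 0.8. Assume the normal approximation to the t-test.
n = 17

Sample size formula (one-sample t-test, normal approximation):
n = ((z_{α/2} + z_β) / d)²

z_{α/2} = 1.960 (for α = 0.05, two-sided)
z_β = 1.282 (for power = 0.9)
d = 0.8

n = ((1.960 + 1.282) / 0.8)²
n = (4.053)²
n ≈ 16.43
Round up to the next whole number: n = 17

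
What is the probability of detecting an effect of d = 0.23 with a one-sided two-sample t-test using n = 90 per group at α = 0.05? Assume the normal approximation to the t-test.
Power ≈ 0.46

Power calculation (two-sample t-test, normal approximation):
z_β = d · √(n/2) - z_α
z_β = 0.23 · √(90/2) - 1.645
z_β = 0.23 · 6.708 - 1.645
z_β = -0.102

Power = Φ(z_β) = Φ(-0.102) ≈ 0.459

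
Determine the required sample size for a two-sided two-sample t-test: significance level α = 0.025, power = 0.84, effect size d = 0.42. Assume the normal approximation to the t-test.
n = 119 per group

Sample size formula (two-sample t-test, normal approximation):
n = 2 · ((z_{α/2} + z_β) / d)²

z_{α/2} = 2.241 (for α = 0.025, two-sided)
z_β = 0.994 (for power = 0.84)
d = 0.42

n = 2 · ((2.241 + 0.994) / 0.42)²
n = 2 · (7.702)²
n ≈ 118.64
Round up to the next whole number: n = 119 per group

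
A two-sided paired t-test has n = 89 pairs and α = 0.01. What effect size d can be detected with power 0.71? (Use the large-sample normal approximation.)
d ≈ 0.33

Minimum detectable effect (paired t-test, normal approximation):
d = (z_{α/2} + z_β) / √n
d = (2.576 + 0.553) / √89
d = 3.129 / 9.434
d ≈ 0.33

By Cohen's convention (0.2 small / 0.5 medium / 0.8 large): small effect.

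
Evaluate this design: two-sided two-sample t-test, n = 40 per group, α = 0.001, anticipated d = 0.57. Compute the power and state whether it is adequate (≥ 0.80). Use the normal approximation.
Power ≈ 0.23; the study is underpowered (power < 0.80)

Power calculation (two-sample t-test, normal approximation):
z_β = d · √(n/2) - z_{α/2}
z_β = 0.57 · √(40/2) - 3.291
z_β = 0.57 · 4.472 - 3.291
z_β = -0.741

Power = Φ(z_β) = Φ(-0.741) ≈ 0.229

Effect size d = 0.57 is medium by Cohen's convention (0.2/0.5/0.8).

Threshold: power ≥ 0.80 is conventionally adequate.
Power ≈ 0.23 → the study is underpowered (power < 0.80).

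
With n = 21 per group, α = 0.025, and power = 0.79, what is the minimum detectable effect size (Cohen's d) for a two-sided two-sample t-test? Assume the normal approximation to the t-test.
d ≈ 0.94

Minimum detectable effect (two-sample t-test, normal approximation):
d = (z_{α/2} + z_β) / √(n/2)
d = (2.241 + 0.806) / √(21/2)
d = 3.048 / 3.240
d ≈ 0.94

By Cohen's convention (0.2 small / 0.5 medium / 0.8 large): large effect.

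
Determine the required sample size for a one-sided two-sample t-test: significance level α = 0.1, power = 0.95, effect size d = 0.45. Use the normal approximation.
n = 85 per group

Sample size formula (two-sample t-test, normal approximation):
n = 2 · ((z_α + z_β) / d)²

z_α = 1.282 (for α = 0.1, one-sided)
z_β = 1.645 (for power = 0.95)
d = 0.45

n = 2 · ((1.282 + 1.645) / 0.45)²
n = 2 · (6.504)²
n ≈ 84.60
Round up to the next whole number: n = 85 per group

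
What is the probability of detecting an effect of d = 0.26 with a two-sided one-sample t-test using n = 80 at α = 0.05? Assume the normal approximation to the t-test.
Power ≈ 0.64

Power calculation (one-sample t-test, normal approximation):
z_β = d · √n - z_{α/2}
z_β = 0.26 · √80 - 1.960
z_β = 0.26 · 8.944 - 1.960
z_β = 0.366

Power = Φ(z_β) = Φ(0.366) ≈ 0.643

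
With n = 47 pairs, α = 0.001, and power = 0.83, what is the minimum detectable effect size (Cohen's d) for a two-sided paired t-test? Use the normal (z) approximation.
d ≈ 0.62

Minimum detectable effect (paired t-test, normal approximation):
d = (z_{α/2} + z_β) / √n
d = (3.291 + 0.954) / √47
d = 4.245 / 6.856
d ≈ 0.62

By Cohen's convention (0.2 small / 0.5 medium / 0.8 large): medium effect.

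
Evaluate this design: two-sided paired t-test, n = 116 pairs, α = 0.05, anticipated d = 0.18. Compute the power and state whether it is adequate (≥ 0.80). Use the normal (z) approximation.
Power ≈ 0.49; the study is underpowered (power < 0.80)

Power calculation (paired t-test, normal approximation):
z_β = d · √n - z_{α/2}
z_β = 0.18 · √116 - 1.960
z_β = 0.18 · 10.770 - 1.960
z_β = -0.021

Power = Φ(z_β) = Φ(-0.021) ≈ 0.492

Effect size d = 0.18 is very small by Cohen's convention (0.2/0.5/0.8).

Threshold: power ≥ 0.80 is conventionally adequate.
Power ≈ 0.49 → the study is underpowered (power < 0.80).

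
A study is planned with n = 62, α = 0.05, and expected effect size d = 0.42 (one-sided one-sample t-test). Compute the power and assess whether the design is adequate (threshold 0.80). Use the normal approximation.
Power ≈ 0.95; the study is adequately powered (power ≥ 0.80)

Power calculation (one-sample t-test, normal approximation):
z_β = d · √n - z_α
z_β = 0.42 · √62 - 1.645
z_β = 0.42 · 7.874 - 1.645
z_β = 1.662

Power = Φ(z_β) = Φ(1.662) ≈ 0.952

Effect size d = 0.42 is small by Cohen's convention (0.2/0.5/0.8).

Threshold: power ≥ 0.80 is conventionally adequate.
Power ≈ 0.95 → the study is adequately powered (power ≥ 0.80).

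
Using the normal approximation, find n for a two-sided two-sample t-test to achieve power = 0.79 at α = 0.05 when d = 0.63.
n = 39 per group

Sample size formula (two-sample t-test, normal approximation):
n = 2 · ((z_{α/2} + z_β) / d)²

z_{α/2} = 1.960 (for α = 0.05, two-sided)
z_β = 0.806 (for power = 0.79)
d = 0.63

n = 2 · ((1.960 + 0.806) / 0.63)²
n = 2 · (4.390)²
n ≈ 38.54
Round up to the next whole number: n = 39 per group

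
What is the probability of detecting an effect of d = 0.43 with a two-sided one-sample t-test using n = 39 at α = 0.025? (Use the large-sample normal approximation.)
Power ≈ 0.67

Power calculation (one-sample t-test, normal approximation):
z_β = d · √n - z_{α/2}
z_β = 0.43 · √39 - 2.241
z_β = 0.43 · 6.245 - 2.241
z_β = 0.444

Power = Φ(z_β) = Φ(0.444) ≈ 0.671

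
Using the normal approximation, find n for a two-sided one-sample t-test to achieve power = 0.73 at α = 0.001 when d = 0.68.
n = 33

Sample size formula (one-sample t-test, normal approximation):
n = ((z_{α/2} + z_β) / d)²

z_{α/2} = 3.291 (for α = 0.001, two-sided)
z_β = 0.613 (for power = 0.73)
d = 0.68

n = ((3.291 + 0.613) / 0.68)²
n = (5.741)²
n ≈ 32.96
Round up to the next whole number: n = 33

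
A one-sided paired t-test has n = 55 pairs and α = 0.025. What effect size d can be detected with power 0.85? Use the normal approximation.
d ≈ 0.40

Minimum detectable effect (paired t-test, normal approximation):
d = (z_α + z_β) / √n
d = (1.960 + 1.036) / √55
d = 2.996 / 7.416
d ≈ 0.40

By Cohen's convention (0.2 small / 0.5 medium / 0.8 large): small effect.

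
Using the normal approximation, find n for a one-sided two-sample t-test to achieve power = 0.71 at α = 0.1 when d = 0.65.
n = 16 per group

Sample size formula (two-sample t-test, normal approximation):
n = 2 · ((z_α + z_β) / d)²

z_α = 1.282 (for α = 0.1, one-sided)
z_β = 0.553 (for power = 0.71)
d = 0.65

n = 2 · ((1.282 + 0.553) / 0.65)²
n = 2 · (2.823)²
n ≈ 15.94
Round up to the next whole number: n = 16 per group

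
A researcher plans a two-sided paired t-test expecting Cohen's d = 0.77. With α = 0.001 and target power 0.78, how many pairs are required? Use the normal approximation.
n = 28 pairs

Sample size formula (paired t-test, normal approximation):
n = ((z_{α/2} + z_β) / d)²

z_{α/2} = 3.291 (for α = 0.001, two-sided)
z_β = 0.772 (for power = 0.78)
d = 0.77

n = ((3.291 + 0.772) / 0.77)²
n = (5.277)²
n ≈ 27.85
Round up to the next whole number: n = 28 pairs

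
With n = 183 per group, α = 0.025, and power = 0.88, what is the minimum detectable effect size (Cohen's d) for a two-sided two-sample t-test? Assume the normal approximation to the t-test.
d ≈ 0.36

Minimum detectable effect (two-sample t-test, normal approximation):
d = (z_{α/2} + z_β) / √(n/2)
d = (2.241 + 1.175) / √(183/2)
d = 3.416 / 9.566
d ≈ 0.36

By Cohen's convention (0.2 small / 0.5 medium / 0.8 large): small effect.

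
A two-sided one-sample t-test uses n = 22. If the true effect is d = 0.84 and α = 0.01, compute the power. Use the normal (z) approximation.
Power ≈ 0.91

Power calculation (one-sample t-test, normal approximation):
z_β = d · √n - z_{α/2}
z_β = 0.84 · √22 - 2.576
z_β = 0.84 · 4.690 - 2.576
z_β = 1.364

Power = Φ(z_β) = Φ(1.364) ≈ 0.914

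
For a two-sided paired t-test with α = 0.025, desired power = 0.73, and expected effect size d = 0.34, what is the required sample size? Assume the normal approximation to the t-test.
n = 71 pairs

Sample size formula (paired t-test, normal approximation):
n = ((z_{α/2} + z_β) / d)²

z_{α/2} = 2.241 (for α = 0.025, two-sided)
z_β = 0.613 (for power = 0.73)
d = 0.34

n = ((2.241 + 0.613) / 0.34)²
n = (8.394)²
n ≈ 70.46
Round up to the next whole number: n = 71 pairs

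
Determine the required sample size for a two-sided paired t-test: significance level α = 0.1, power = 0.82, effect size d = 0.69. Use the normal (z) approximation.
n = 14 pairs

Sample size formula (paired t-test, normal approximation):
n = ((z_{α/2} + z_β) / d)²

z_{α/2} = 1.645 (for α = 0.1, two-sided)
z_β = 0.915 (for power = 0.82)
d = 0.69

n = ((1.645 + 0.915) / 0.69)²
n = (3.710)²
n ≈ 13.76
Round up to the next whole number: n = 14 pairs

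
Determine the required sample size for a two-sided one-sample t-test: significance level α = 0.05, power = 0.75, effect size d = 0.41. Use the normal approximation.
n = 42

Sample size formula (one-sample t-test, normal approximation):
n = ((z_{α/2} + z_β) / d)²

z_{α/2} = 1.960 (for α = 0.05, two-sided)
z_β = 0.674 (for power = 0.75)
d = 0.41

n = ((1.960 + 0.674) / 0.41)²
n = (6.424)²
n ≈ 41.27
Round up to the next whole number: n = 42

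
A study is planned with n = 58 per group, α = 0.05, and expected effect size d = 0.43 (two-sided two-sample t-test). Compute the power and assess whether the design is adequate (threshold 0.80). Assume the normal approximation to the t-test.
Power ≈ 0.64; the study is underpowered (power < 0.80)

Power calculation (two-sample t-test, normal approximation):
z_β = d · √(n/2) - z_{α/2}
z_β = 0.43 · √(58/2) - 1.960
z_β = 0.43 · 5.385 - 1.960
z_β = 0.356

Power = Φ(z_β) = Φ(0.356) ≈ 0.639

Effect size d = 0.43 is small by Cohen's convention (0.2/0.5/0.8).

Threshold: power ≥ 0.80 is conventionally adequate.
Power ≈ 0.64 → the study is underpowered (power < 0.80).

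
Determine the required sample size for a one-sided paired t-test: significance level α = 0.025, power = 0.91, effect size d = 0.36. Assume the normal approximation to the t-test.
n = 85 pairs

Sample size formula (paired t-test, normal approximation):
n = ((z_α + z_β) / d)²

z_α = 1.960 (for α = 0.025, one-sided)
z_β = 1.341 (for power = 0.91)
d = 0.36

n = ((1.960 + 1.341) / 0.36)²
n = (9.169)²
n ≈ 84.07
Round up to the next whole number: n = 85 pairs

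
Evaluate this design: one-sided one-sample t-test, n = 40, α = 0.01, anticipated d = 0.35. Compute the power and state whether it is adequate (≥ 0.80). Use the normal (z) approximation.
Power ≈ 0.46; the study is underpowered (power < 0.80)

Power calculation (one-sample t-test, normal approximation):
z_β = d · √n - z_α
z_β = 0.35 · √40 - 2.326
z_β = 0.35 · 6.325 - 2.326
z_β = -0.113

Power = Φ(z_β) = Φ(-0.113) ≈ 0.455

Effect size d = 0.35 is small by Cohen's convention (0.2/0.5/0.8).

Threshold: power ≥ 0.80 is conventionally adequate.
Power ≈ 0.46 → the study is underpowered (power < 0.80).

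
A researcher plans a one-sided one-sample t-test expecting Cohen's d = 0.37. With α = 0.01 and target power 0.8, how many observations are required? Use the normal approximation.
n = 74

Sample size formula (one-sample t-test, normal approximation):
n = ((z_α + z_β) / d)²

z_α = 2.326 (for α = 0.01, one-sided)
z_β = 0.842 (for power = 0.8)
d = 0.37

n = ((2.326 + 0.842) / 0.37)²
n = (8.562)²
n ≈ 73.31
Round up to the next whole number: n = 74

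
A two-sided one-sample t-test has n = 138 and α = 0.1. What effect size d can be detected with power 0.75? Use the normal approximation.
d ≈ 0.20

Minimum detectable effect (one-sample t-test, normal approximation):
d = (z_{α/2} + z_β) / √n
d = (1.645 + 0.674) / √138
d = 2.319 / 11.747
d ≈ 0.20

By Cohen's convention (0.2 small / 0.5 medium / 0.8 large): small effect.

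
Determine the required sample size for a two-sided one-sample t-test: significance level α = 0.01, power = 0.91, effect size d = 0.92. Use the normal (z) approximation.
n = 19

Sample size formula (one-sample t-test, normal approximation):
n = ((z_{α/2} + z_β) / d)²

z_{α/2} = 2.576 (for α = 0.01, two-sided)
z_β = 1.341 (for power = 0.91)
d = 0.92

n = ((2.576 + 1.341) / 0.92)²
n = (4.258)²
n ≈ 18.13
Round up to the next whole number: n = 19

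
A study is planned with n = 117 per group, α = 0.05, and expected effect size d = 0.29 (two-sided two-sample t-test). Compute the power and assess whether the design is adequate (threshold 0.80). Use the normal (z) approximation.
Power ≈ 0.60; the study is underpowered (power < 0.80)

Power calculation (two-sample t-test, normal approximation):
z_β = d · √(n/2) - z_{α/2}
z_β = 0.29 · √(117/2) - 1.960
z_β = 0.29 · 7.649 - 1.960
z_β = 0.258

Power = Φ(z_β) = Φ(0.258) ≈ 0.602

Effect size d = 0.29 is small by Cohen's convention (0.2/0.5/0.8).

Threshold: power ≥ 0.80 is conventionally adequate.
Power ≈ 0.60 → the study is underpowered (power < 0.80).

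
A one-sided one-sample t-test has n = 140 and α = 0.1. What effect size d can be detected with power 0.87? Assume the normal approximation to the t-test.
d ≈ 0.20

Minimum detectable effect (one-sample t-test, normal approximation):
d = (z_α + z_β) / √n
d = (1.282 + 1.126) / √140
d = 2.408 / 11.832
d ≈ 0.20

By Cohen's convention (0.2 small / 0.5 medium / 0.8 large): small effect.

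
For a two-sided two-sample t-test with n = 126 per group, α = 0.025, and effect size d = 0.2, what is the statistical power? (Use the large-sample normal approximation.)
Power ≈ 0.26

Power calculation (two-sample t-test, normal approximation):
z_β = d · √(n/2) - z_{α/2}
z_β = 0.2 · √(126/2) - 2.241
z_β = 0.2 · 7.937 - 2.241
z_β = -0.654

Power = Φ(z_β) = Φ(-0.654) ≈ 0.257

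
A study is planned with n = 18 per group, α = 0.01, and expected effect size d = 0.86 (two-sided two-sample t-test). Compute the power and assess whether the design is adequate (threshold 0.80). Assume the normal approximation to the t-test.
Power ≈ 0.50; the study is underpowered (power < 0.80)

Power calculation (two-sample t-test, normal approximation):
z_β = d · √(n/2) - z_{α/2}
z_β = 0.86 · √(18/2) - 2.576
z_β = 0.86 · 3.000 - 2.576
z_β = 0.004

Power = Φ(z_β) = Φ(0.004) ≈ 0.502

Effect size d = 0.86 is large by Cohen's convention (0.2/0.5/0.8).

Threshold: power ≥ 0.80 is conventionally adequate.
Power ≈ 0.50 → the study is underpowered (power < 0.80).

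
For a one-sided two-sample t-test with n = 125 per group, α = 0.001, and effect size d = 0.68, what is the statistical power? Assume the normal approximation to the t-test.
Power ≈ 0.99

Power calculation (two-sample t-test, normal approximation):
z_β = d · √(n/2) - z_α
z_β = 0.68 · √(125/2) - 3.090
z_β = 0.68 · 7.906 - 3.090
z_β = 2.286

Power = Φ(z_β) = Φ(2.286) ≈ 0.989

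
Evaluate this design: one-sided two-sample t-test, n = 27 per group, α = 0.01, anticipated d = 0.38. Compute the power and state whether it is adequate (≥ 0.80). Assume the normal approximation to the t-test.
Power ≈ 0.18; the study is underpowered (power < 0.80)

Power calculation (two-sample t-test, normal approximation):
z_β = d · √(n/2) - z_α
z_β = 0.38 · √(27/2) - 2.326
z_β = 0.38 · 3.674 - 2.326
z_β = -0.930

Power = Φ(z_β) = Φ(-0.930) ≈ 0.176

Effect size d = 0.38 is small by Cohen's convention (0.2/0.5/0.8).

Threshold: power ≥ 0.80 is conventionally adequate.
Power ≈ 0.18 → the study is underpowered (power < 0.80).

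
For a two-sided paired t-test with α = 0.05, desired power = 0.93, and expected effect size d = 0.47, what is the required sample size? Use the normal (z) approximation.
n = 54 pairs

Sample size formula (paired t-test, normal approximation):
n = ((z_{α/2} + z_β) / d)²

z_{α/2} = 1.960 (for α = 0.05, two-sided)
z_β = 1.476 (for power = 0.93)
d = 0.47

n = ((1.960 + 1.476) / 0.47)²
n = (7.311)²
n ≈ 53.45
Round up to the next whole number: n = 54 pairs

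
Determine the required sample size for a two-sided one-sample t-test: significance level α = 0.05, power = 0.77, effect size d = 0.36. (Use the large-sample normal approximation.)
n = 57

Sample size formula (one-sample t-test, normal approximation):
n = ((z_{α/2} + z_β) / d)²

z_{α/2} = 1.960 (for α = 0.05, two-sided)
z_β = 0.739 (for power = 0.77)
d = 0.36

n = ((1.960 + 0.739) / 0.36)²
n = (7.497)²
n ≈ 56.21
Round up to the next whole number: n = 57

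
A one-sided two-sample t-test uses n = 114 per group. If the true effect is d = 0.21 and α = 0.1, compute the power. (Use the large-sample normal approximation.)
Power ≈ 0.62

Power calculation (two-sample t-test, normal approximation):
z_β = d · √(n/2) - z_α
z_β = 0.21 · √(114/2) - 1.282
z_β = 0.21 · 7.550 - 1.282
z_β = 0.304

Power = Φ(z_β) = Φ(0.304) ≈ 0.619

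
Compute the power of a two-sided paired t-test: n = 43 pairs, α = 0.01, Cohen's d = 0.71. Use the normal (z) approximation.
Power ≈ 0.98

Power calculation (paired t-test, normal approximation):
z_β = d · √n - z_{α/2}
z_β = 0.71 · √43 - 2.576
z_β = 0.71 · 6.557 - 2.576
z_β = 2.080

Power = Φ(z_β) = Φ(2.080) ≈ 0.981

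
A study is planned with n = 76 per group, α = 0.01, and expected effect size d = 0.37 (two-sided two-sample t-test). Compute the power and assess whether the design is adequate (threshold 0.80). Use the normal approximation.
Power ≈ 0.38; the study is underpowered (power < 0.80)

Power calculation (two-sample t-test, normal approximation):
z_β = d · √(n/2) - z_{α/2}
z_β = 0.37 · √(76/2) - 2.576
z_β = 0.37 · 6.164 - 2.576
z_β = -0.295

Power = Φ(z_β) = Φ(-0.295) ≈ 0.384

Effect size d = 0.37 is small by Cohen's convention (0.2/0.5/0.8).

Threshold: power ≥ 0.80 is conventionally adequate.
Power ≈ 0.38 → the study is underpowered (power < 0.80).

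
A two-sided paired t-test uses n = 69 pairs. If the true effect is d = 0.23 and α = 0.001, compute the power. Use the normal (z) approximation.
Power ≈ 0.08

Power calculation (paired t-test, normal approximation):
z_β = d · √n - z_{α/2}
z_β = 0.23 · √69 - 3.291
z_β = 0.23 · 8.307 - 3.291
z_β = -1.380

Power = Φ(z_β) = Φ(-1.380) ≈ 0.084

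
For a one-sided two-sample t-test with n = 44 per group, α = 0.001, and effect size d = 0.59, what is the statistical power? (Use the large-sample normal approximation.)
Power ≈ 0.37

Power calculation (two-sample t-test, normal approximation):
z_β = d · √(n/2) - z_α
z_β = 0.59 · √(44/2) - 3.090
z_β = 0.59 · 4.690 - 3.090
z_β = -0.323

Power = Φ(z_β) = Φ(-0.323) ≈ 0.373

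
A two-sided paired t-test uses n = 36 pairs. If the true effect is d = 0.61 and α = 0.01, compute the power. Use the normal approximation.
Power ≈ 0.86

Power calculation (paired t-test, normal approximation):
z_β = d · √n - z_{α/2}
z_β = 0.61 · √36 - 2.576
z_β = 0.61 · 6.000 - 2.576
z_β = 1.084

Power = Φ(z_β) = Φ(1.084) ≈ 0.861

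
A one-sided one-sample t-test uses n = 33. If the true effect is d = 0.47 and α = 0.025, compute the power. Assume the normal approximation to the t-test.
Power ≈ 0.77

Power calculation (one-sample t-test, normal approximation):
z_β = d · √n - z_α
z_β = 0.47 · √33 - 1.960
z_β = 0.47 · 5.745 - 1.960
z_β = 0.740

Power = Φ(z_β) = Φ(0.740) ≈ 0.770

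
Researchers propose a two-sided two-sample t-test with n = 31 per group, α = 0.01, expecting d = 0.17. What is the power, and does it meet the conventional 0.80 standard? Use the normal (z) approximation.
Power ≈ 0.03; the study is underpowered (power < 0.80)

Power calculation (two-sample t-test, normal approximation):
z_β = d · √(n/2) - z_{α/2}
z_β = 0.17 · √(31/2) - 2.576
z_β = 0.17 · 3.937 - 2.576
z_β = -1.907

Power = Φ(z_β) = Φ(-1.907) ≈ 0.028

Effect size d = 0.17 is very small by Cohen's convention (0.2/0.5/0.8).

Threshold: power ≥ 0.80 is conventionally adequate.
Power ≈ 0.03 → the study is underpowered (power < 0.80).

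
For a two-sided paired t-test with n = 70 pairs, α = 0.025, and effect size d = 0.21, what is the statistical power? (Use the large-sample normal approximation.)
Power ≈ 0.31

Power calculation (paired t-test, normal approximation):
z_β = d · √n - z_{α/2}
z_β = 0.21 · √70 - 2.241
z_β = 0.21 · 8.367 - 2.241
z_β = -0.484

Power = Φ(z_β) = Φ(-0.484) ≈ 0.314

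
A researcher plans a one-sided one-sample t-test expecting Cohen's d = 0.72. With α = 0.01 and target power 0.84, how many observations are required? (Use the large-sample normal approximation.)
n = 22

Sample size formula (one-sample t-test, normal approximation):
n = ((z_α + z_β) / d)²

z_α = 2.326 (for α = 0.01, one-sided)
z_β = 0.994 (for power = 0.84)
d = 0.72

n = ((2.326 + 0.994) / 0.72)²
n = (4.611)²
n ≈ 21.26
Round up to the next whole number: n = 22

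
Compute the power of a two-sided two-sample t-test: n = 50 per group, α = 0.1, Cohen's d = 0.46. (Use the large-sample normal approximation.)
Power ≈ 0.74

Power calculation (two-sample t-test, normal approximation):
z_β = d · √(n/2) - z_{α/2}
z_β = 0.46 · √(50/2) - 1.645
z_β = 0.46 · 5.000 - 1.645
z_β = 0.655

Power = Φ(z_β) = Φ(0.655) ≈ 0.744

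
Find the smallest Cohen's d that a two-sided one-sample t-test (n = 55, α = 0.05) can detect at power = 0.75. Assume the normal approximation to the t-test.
d ≈ 0.36

Minimum detectable effect (one-sample t-test, normal approximation):
d = (z_{α/2} + z_β) / √n
d = (1.960 + 0.674) / √55
d = 2.634 / 7.416
d ≈ 0.36

By Cohen's convention (0.2 small / 0.5 medium / 0.8 large): small effect.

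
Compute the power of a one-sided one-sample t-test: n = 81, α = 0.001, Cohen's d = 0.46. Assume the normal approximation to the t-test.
Power ≈ 0.85

Power calculation (one-sample t-test, normal approximation):
z_β = d · √n - z_α
z_β = 0.46 · √81 - 3.090
z_β = 0.46 · 9.000 - 3.090
z_β = 1.050

Power = Φ(z_β) = Φ(1.050) ≈ 0.853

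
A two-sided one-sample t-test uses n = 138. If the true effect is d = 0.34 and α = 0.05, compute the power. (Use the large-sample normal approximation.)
Power ≈ 0.98

Power calculation (one-sample t-test, normal approximation):
z_β = d · √n - z_{α/2}
z_β = 0.34 · √138 - 1.960
z_β = 0.34 · 11.747 - 1.960
z_β = 2.034

Power = Φ(z_β) = Φ(2.034) ≈ 0.979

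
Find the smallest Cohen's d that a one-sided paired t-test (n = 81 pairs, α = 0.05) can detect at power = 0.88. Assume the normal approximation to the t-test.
d ≈ 0.31

Minimum detectable effect (paired t-test, normal approximation):
d = (z_α + z_β) / √n
d = (1.645 + 1.175) / √81
d = 2.820 / 9.000
d ≈ 0.31

By Cohen's convention (0.2 small / 0.5 medium / 0.8 large): small effect.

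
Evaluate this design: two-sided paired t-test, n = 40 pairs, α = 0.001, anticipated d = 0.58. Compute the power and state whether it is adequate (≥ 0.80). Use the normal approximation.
Power ≈ 0.65; the study is underpowered (power < 0.80)

Power calculation (paired t-test, normal approximation):
z_β = d · √n - z_{α/2}
z_β = 0.58 · √40 - 3.291
z_β = 0.58 · 6.325 - 3.291
z_β = 0.378

Power = Φ(z_β) = Φ(0.378) ≈ 0.647

Effect size d = 0.58 is medium by Cohen's convention (0.2/0.5/0.8).

Threshold: power ≥ 0.80 is conventionally adequate.
Power ≈ 0.65 → the study is underpowered (power < 0.80).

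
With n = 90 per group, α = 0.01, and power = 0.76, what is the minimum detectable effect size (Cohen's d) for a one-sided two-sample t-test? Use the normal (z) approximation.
d ≈ 0.45

Minimum detectable effect (two-sample t-test, normal approximation):
d = (z_α + z_β) / √(n/2)
d = (2.326 + 0.706) / √(90/2)
d = 3.033 / 6.708
d ≈ 0.45

By Cohen's convention (0.2 small / 0.5 medium / 0.8 large): small effect.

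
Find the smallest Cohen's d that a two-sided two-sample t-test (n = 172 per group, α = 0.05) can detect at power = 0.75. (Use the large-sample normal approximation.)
d ≈ 0.28

Minimum detectable effect (two-sample t-test, normal approximation):
d = (z_{α/2} + z_β) / √(n/2)
d = (1.960 + 0.674) / √(172/2)
d = 2.634 / 9.274
d ≈ 0.28

By Cohen's convention (0.2 small / 0.5 medium / 0.8 large): small effect.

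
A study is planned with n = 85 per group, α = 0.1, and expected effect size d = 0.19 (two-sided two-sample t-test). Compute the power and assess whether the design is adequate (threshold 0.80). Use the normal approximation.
Power ≈ 0.34; the study is underpowered (power < 0.80)

Power calculation (two-sample t-test, normal approximation):
z_β = d · √(n/2) - z_{α/2}
z_β = 0.19 · √(85/2) - 1.645
z_β = 0.19 · 6.519 - 1.645
z_β = -0.406

Power = Φ(z_β) = Φ(-0.406) ≈ 0.342

Effect size d = 0.19 is very small by Cohen's convention (0.2/0.5/0.8).

Threshold: power ≥ 0.80 is conventionally adequate.
Power ≈ 0.34 → the study is underpowered (power < 0.80).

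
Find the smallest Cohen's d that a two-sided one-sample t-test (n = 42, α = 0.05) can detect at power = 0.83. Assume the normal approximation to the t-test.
d ≈ 0.45

Minimum detectable effect (one-sample t-test, normal approximation):
d = (z_{α/2} + z_β) / √n
d = (1.960 + 0.954) / √42
d = 2.914 / 6.481
d ≈ 0.45

By Cohen's convention (0.2 small / 0.5 medium / 0.8 large): small effect.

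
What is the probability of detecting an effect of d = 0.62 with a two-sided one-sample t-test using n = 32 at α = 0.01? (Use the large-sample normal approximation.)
Power ≈ 0.82

Power calculation (one-sample t-test, normal approximation):
z_β = d · √n - z_{α/2}
z_β = 0.62 · √32 - 2.576
z_β = 0.62 · 5.657 - 2.576
z_β = 0.931

Power = Φ(z_β) = Φ(0.931) ≈ 0.824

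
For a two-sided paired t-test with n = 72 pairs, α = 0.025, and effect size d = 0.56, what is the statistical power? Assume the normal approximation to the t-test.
Power ≈ 0.99

Power calculation (paired t-test, normal approximation):
z_β = d · √n - z_{α/2}
z_β = 0.56 · √72 - 2.241
z_β = 0.56 · 8.485 - 2.241
z_β = 2.510

Power = Φ(z_β) = Φ(2.510) ≈ 0.994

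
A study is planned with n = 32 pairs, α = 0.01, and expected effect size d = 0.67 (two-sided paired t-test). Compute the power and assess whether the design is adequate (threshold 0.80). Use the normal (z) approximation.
Power ≈ 0.89; the study is adequately powered (power ≥ 0.80)

Power calculation (paired t-test, normal approximation):
z_β = d · √n - z_{α/2}
z_β = 0.67 · √32 - 2.576
z_β = 0.67 · 5.657 - 2.576
z_β = 1.214

Power = Φ(z_β) = Φ(1.214) ≈ 0.888

Effect size d = 0.67 is medium by Cohen's convention (0.2/0.5/0.8).

Threshold: power ≥ 0.80 is conventionally adequate.
Power ≈ 0.89 → the study is adequately powered (power ≥ 0.80).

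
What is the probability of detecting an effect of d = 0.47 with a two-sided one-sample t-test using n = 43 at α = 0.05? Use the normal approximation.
Power ≈ 0.87

Power calculation (one-sample t-test, normal approximation):
z_β = d · √n - z_{α/2}
z_β = 0.47 · √43 - 1.960
z_β = 0.47 · 6.557 - 1.960
z_β = 1.122

Power = Φ(z_β) = Φ(1.122) ≈ 0.869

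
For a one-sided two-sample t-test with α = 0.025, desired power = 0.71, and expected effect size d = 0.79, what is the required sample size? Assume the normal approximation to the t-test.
n = 21 per group

Sample size formula (two-sample t-test, normal approximation):
n = 2 · ((z_α + z_β) / d)²

z_α = 1.960 (for α = 0.025, one-sided)
z_β = 0.553 (for power = 0.71)
d = 0.79

n = 2 · ((1.960 + 0.553) / 0.79)²
n = 2 · (3.181)²
n ≈ 20.24
Round up to the next whole number: n = 21 per group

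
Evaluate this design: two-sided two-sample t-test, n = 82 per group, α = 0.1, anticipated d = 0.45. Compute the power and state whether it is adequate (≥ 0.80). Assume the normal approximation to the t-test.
Power ≈ 0.89; the study is adequately powered (power ≥ 0.80)

Power calculation (two-sample t-test, normal approximation):
z_β = d · √(n/2) - z_{α/2}
z_β = 0.45 · √(82/2) - 1.645
z_β = 0.45 · 6.403 - 1.645
z_β = 1.237

Power = Φ(z_β) = Φ(1.237) ≈ 0.892

Effect size d = 0.45 is small by Cohen's convention (0.2/0.5/0.8).

Threshold: power ≥ 0.80 is conventionally adequate.
Power ≈ 0.89 → the study is adequately powered (power ≥ 0.80).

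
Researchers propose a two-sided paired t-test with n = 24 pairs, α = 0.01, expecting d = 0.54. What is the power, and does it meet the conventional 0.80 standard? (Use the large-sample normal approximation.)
Power ≈ 0.53; the study is underpowered (power < 0.80)

Power calculation (paired t-test, normal approximation):
z_β = d · √n - z_{α/2}
z_β = 0.54 · √24 - 2.576
z_β = 0.54 · 4.899 - 2.576
z_β = 0.070

Power = Φ(z_β) = Φ(0.070) ≈ 0.528

Effect size d = 0.54 is medium by Cohen's convention (0.2/0.5/0.8).

Threshold: power ≥ 0.80 is conventionally adequate.
Power ≈ 0.53 → the study is underpowered (power < 0.80).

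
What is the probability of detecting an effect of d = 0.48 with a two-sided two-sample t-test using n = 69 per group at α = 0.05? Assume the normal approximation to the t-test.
Power ≈ 0.80

Power calculation (two-sample t-test, normal approximation):
z_β = d · √(n/2) - z_{α/2}
z_β = 0.48 · √(69/2) - 1.960
z_β = 0.48 · 5.874 - 1.960
z_β = 0.859

Power = Φ(z_β) = Φ(0.859) ≈ 0.805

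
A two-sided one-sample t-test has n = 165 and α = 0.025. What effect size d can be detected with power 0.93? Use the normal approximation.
d ≈ 0.29

Minimum detectable effect (one-sample t-test, normal approximation):
d = (z_{α/2} + z_β) / √n
d = (2.241 + 1.476) / √165
d = 3.717 / 12.845
d ≈ 0.29

By Cohen's convention (0.2 small / 0.5 medium / 0.8 large): small effect.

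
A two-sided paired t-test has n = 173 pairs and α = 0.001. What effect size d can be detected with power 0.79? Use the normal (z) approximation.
d ≈ 0.31

Minimum detectable effect (paired t-test, normal approximation):
d = (z_{α/2} + z_β) / √n
d = (3.291 + 0.806) / √173
d = 4.097 / 13.153
d ≈ 0.31

By Cohen's convention (0.2 small / 0.5 medium / 0.8 large): small effect.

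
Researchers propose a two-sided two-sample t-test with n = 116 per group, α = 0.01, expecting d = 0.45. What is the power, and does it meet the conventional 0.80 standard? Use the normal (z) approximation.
Power ≈ 0.80; the study is adequately powered (power ≥ 0.80)

Power calculation (two-sample t-test, normal approximation):
z_β = d · √(n/2) - z_{α/2}
z_β = 0.45 · √(116/2) - 2.576
z_β = 0.45 · 7.616 - 2.576
z_β = 0.851

Power = Φ(z_β) = Φ(0.851) ≈ 0.803

Effect size d = 0.45 is small by Cohen's convention (0.2/0.5/0.8).

Threshold: power ≥ 0.80 is conventionally adequate.
Power ≈ 0.80 → the study is adequately powered (power ≥ 0.80).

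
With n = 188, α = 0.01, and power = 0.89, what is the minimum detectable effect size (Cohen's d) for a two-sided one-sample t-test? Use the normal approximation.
d ≈ 0.28

Minimum detectable effect (one-sample t-test, normal approximation):
d = (z_{α/2} + z_β) / √n
d = (2.576 + 1.227) / √188
d = 3.802 / 13.711
d ≈ 0.28

By Cohen's convention (0.2 small / 0.5 medium / 0.8 large): small effect.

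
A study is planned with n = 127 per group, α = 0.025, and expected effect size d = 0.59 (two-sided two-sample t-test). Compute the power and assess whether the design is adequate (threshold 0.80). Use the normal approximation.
Power ≈ 0.99; the study is adequately powered (power ≥ 0.80)

Power calculation (two-sample t-test, normal approximation):
z_β = d · √(n/2) - z_{α/2}
z_β = 0.59 · √(127/2) - 2.241
z_β = 0.59 · 7.969 - 2.241
z_β = 2.460

Power = Φ(z_β) = Φ(2.460) ≈ 0.993

Effect size d = 0.59 is medium by Cohen's convention (0.2/0.5/0.8).

Threshold: power ≥ 0.80 is conventionally adequate.
Power ≈ 0.99 → the study is adequately powered (power ≥ 0.80).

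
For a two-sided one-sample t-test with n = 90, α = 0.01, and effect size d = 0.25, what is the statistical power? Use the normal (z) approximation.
Power ≈ 0.42

Power calculation (one-sample t-test, normal approximation):
z_β = d · √n - z_{α/2}
z_β = 0.25 · √90 - 2.576
z_β = 0.25 · 9.487 - 2.576
z_β = -0.204

Power = Φ(z_β) = Φ(-0.204) ≈ 0.419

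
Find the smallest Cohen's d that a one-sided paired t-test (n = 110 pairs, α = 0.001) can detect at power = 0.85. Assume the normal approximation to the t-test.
d ≈ 0.39

Minimum detectable effect (paired t-test, normal approximation):
d = (z_α + z_β) / √n
d = (3.090 + 1.036) / √110
d = 4.127 / 10.488
d ≈ 0.39

By Cohen's convention (0.2 small / 0.5 medium / 0.8 large): small effect.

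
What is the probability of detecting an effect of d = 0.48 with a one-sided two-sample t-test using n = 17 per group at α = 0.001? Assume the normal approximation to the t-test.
Power ≈ 0.05

Power calculation (two-sample t-test, normal approximation):
z_β = d · √(n/2) - z_α
z_β = 0.48 · √(17/2) - 3.090
z_β = 0.48 · 2.915 - 3.090
z_β = -1.691

Power = Φ(z_β) = Φ(-1.691) ≈ 0.045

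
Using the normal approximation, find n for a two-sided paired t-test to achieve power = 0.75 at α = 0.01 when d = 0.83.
n = 16 pairs

Sample size formula (paired t-test, normal approximation):
n = ((z_{α/2} + z_β) / d)²

z_{α/2} = 2.576 (for α = 0.01, two-sided)
z_β = 0.674 (for power = 0.75)
d = 0.83

n = ((2.576 + 0.674) / 0.83)²
n = (3.916)²
n ≈ 15.34
Round up to the next whole number: n = 16 pairs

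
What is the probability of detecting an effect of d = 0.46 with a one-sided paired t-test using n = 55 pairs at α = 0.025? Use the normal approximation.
Power ≈ 0.93

Power calculation (paired t-test, normal approximation):
z_β = d · √n - z_α
z_β = 0.46 · √55 - 1.960
z_β = 0.46 · 7.416 - 1.960
z_β = 1.451

Power = Φ(z_β) = Φ(1.451) ≈ 0.927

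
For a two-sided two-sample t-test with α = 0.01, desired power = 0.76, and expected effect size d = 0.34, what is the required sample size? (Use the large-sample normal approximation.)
n = 187 per group

Sample size formula (two-sample t-test, normal approximation):
n = 2 · ((z_{α/2} + z_β) / d)²

z_{α/2} = 2.576 (for α = 0.01, two-sided)
z_β = 0.706 (for power = 0.76)
d = 0.34

n = 2 · ((2.576 + 0.706) / 0.34)²
n = 2 · (9.653)²
n ≈ 186.36
Round up to the next whole number: n = 187 per group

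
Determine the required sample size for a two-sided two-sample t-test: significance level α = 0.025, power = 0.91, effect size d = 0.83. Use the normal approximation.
n = 38 per group

Sample size formula (two-sample t-test, normal approximation):
n = 2 · ((z_{α/2} + z_β) / d)²

z_{α/2} = 2.241 (for α = 0.025, two-sided)
z_β = 1.341 (for power = 0.91)
d = 0.83

n = 2 · ((2.241 + 1.341) / 0.83)²
n = 2 · (4.316)²
n ≈ 37.26
Round up to the next whole number: n = 38 per group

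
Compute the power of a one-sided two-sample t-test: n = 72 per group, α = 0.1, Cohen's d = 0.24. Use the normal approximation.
Power ≈ 0.56

Power calculation (two-sample t-test, normal approximation):
z_β = d · √(n/2) - z_α
z_β = 0.24 · √(72/2) - 1.282
z_β = 0.24 · 6.000 - 1.282
z_β = 0.158

Power = Φ(z_β) = Φ(0.158) ≈ 0.563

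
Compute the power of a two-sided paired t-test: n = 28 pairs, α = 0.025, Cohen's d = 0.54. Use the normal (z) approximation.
Power ≈ 0.73

Power calculation (paired t-test, normal approximation):
z_β = d · √n - z_{α/2}
z_β = 0.54 · √28 - 2.241
z_β = 0.54 · 5.292 - 2.241
z_β = 0.616

Power = Φ(z_β) = Φ(0.616) ≈ 0.731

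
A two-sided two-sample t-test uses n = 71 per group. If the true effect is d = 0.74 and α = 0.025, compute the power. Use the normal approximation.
Power ≈ 0.98

Power calculation (two-sample t-test, normal approximation):
z_β = d · √(n/2) - z_{α/2}
z_β = 0.74 · √(71/2) - 2.241
z_β = 0.74 · 5.958 - 2.241
z_β = 2.168

Power = Φ(z_β) = Φ(2.168) ≈ 0.985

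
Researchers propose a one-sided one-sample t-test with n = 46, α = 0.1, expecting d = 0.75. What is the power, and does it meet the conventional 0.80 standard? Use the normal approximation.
Power ≈ 1.00; the study is adequately powered (power ≥ 0.80)

Power calculation (one-sample t-test, normal approximation):
z_β = d · √n - z_α
z_β = 0.75 · √46 - 1.282
z_β = 0.75 · 6.782 - 1.282
z_β = 3.805

Power = Φ(z_β) = Φ(3.805) ≈ 1.000

Effect size d = 0.75 is medium by Cohen's convention (0.2/0.5/0.8).

Threshold: power ≥ 0.80 is conventionally adequate.
Power ≈ 1.00 → the study is adequately powered (power ≥ 0.80).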